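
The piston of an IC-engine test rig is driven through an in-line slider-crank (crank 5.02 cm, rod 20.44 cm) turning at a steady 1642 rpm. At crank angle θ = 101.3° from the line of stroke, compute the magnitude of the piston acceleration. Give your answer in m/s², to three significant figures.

637

ω = 2π·1642/60 = 171.9 rad/s
x(θ) = r cosθ + √(L² − r² sin²θ); with ω constant, a = ω²·d²x/dθ².
d²x/dθ² = −r cosθ − r²(cos2θ)/√u − r⁴ sin²2θ/(4u^{3/2}),  u = L² − r² sin²θ = 0.0393561 m².
Substituting r = 0.0502 m, L = 0.2044 m, θ = 101.3°: d²x/dθ² = +0.021534 m.
a = ω²·d²x/dθ² = (171.9)²·(+0.021534) = +636.69 m/s²;  |a| = 636.69 m/s².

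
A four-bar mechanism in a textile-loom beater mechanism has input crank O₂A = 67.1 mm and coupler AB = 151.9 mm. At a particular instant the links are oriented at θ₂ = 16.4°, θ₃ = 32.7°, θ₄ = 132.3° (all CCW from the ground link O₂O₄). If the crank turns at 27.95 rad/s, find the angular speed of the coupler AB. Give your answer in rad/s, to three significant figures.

ω₂ = 27.95 rad/s
Differentiating the loop-closure r₂e^{iθ₂}+r₃e^{iθ₃}=r₁+r₄e^{iθ₄} gives r₂ω₂e^{iθ₂}+r₃ω₃e^{iθ₃}=r₄ω₄e^{iθ₄}.
Eliminating the other unknown: ω₃ = r₂ω₂ sin(θ₄−θ₂) / [r₃ sin(θ₃−θ₄)].
Numerator sine = +0.89956; denominator sine = -0.98600.
Result = 0.0671·27.95·(+0.89956) / (0.1519·(-0.98600)) = -11.264 rad/s; magnitude 11.264 rad/s.

11.3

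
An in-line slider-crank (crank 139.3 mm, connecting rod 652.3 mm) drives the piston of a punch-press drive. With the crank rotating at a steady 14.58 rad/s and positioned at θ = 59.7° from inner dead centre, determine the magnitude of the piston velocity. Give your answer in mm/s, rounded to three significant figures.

1950

ω = 14.58 rad/s
For an in-line slider-crank, x = r cosθ + √(L² − r² sin²θ), so v = −rω sinθ·[1 + r cosθ/√(L² − r² sin²θ)].
With r = 0.1393 m, L = 0.6523 m, θ = 59.7°: √(L² − r² sin²θ) = 0.64112 m.
v = −0.1393·14.58·0.86340·[1 + 0.1393·0.50453/0.64112] = -1.9458 m/s.
|v| = 1.9458 m/s = 1945.8 mm/s.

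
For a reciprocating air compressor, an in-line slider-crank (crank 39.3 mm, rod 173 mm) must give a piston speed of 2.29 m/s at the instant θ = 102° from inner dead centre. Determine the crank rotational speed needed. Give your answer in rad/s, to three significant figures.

For an in-line slider-crank, |v_piston| = rω|sinθ|·[1 + r cosθ/√(L² − r² sin²θ)].
With r = 0.0393 m, L = 0.173 m, θ = 102°: the bracketed kinematic factor |dx/dθ| = 0.036579 m.
ω = v/|dx/dθ| = 2.29/0.036579 = 62.604 rad/s.

62.6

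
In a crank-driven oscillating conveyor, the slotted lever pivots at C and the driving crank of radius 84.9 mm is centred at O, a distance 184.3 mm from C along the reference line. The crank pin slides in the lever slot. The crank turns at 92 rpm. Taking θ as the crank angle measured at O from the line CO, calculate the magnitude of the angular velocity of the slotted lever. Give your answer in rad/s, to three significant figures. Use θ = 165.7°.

7.06

ω = 9.634 rad/s (from 92 rpm).
Crank pin A relative to C: A = (d + r cosθ, r sinθ); lever angle φ = atan2(r sinθ, d + r cosθ).
Differentiating tanφ: φ̇ = rω(d cosθ + r)/(d² + r² + 2dr cosθ).
d² + r² + 2dr cosθ = |CA|² = 0.01085 m²;  d cosθ + r = -0.09369 m.
|ω_lever| = |0.0849·9.634·-0.09369| / 0.01085 = 7.063 rad/s.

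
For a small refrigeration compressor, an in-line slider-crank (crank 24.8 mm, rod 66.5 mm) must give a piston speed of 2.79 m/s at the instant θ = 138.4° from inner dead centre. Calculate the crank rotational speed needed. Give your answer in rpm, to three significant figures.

2270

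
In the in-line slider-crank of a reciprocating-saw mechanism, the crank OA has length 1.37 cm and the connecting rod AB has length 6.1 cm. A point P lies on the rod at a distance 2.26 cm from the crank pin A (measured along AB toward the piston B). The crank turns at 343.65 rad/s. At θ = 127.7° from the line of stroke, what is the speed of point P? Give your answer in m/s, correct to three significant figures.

ω = 343.6 rad/s.  Crank-pin speed |V_A| = rω = 4.708 m/s, perpendicular to OA.
Rod angle: sinφ = −(r/L) sinθ ⇒ φ = -10.236°; ω_rod = −rω cosθ/√(L²−r²sin²θ) = +47.961 rad/s.
V_P = V_A + ω_rod × AP, with AP = 0.0226 m along the rod.
Components: V_Px = −rω sinθ − a·ω_rod·sinφ = -3.5325 m/s;  V_Py = rω cosθ + a·ω_rod·cosφ = -1.8124 m/s.
|V_P| = √(V_Px² + V_Py²) = 3.9703 m/s.

3.97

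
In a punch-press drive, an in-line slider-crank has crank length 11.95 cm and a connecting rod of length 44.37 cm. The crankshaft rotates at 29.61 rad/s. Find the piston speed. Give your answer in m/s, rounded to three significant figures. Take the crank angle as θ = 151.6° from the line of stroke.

1.28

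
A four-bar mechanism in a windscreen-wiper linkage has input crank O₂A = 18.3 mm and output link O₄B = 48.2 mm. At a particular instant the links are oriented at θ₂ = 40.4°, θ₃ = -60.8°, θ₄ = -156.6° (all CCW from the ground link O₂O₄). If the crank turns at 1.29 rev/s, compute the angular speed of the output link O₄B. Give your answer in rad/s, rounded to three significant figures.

ω₂ = 8.105 rad/s (from 1.29 rev/s).
Differentiating the loop-closure r₂e^{iθ₂}+r₃e^{iθ₃}=r₁+r₄e^{iθ₄} gives r₂ω₂e^{iθ₂}+r₃ω₃e^{iθ₃}=r₄ω₄e^{iθ₄}.
Eliminating the other unknown: ω₄ = r₂ω₂ sin(θ₂−θ₃) / [r₄ sin(θ₄−θ₃)].
Numerator sine = +0.98096; denominator sine = -0.99488.
Result = 0.0183·8.105·(+0.98096) / (0.0482·(-0.99488)) = -3.0343 rad/s; magnitude 3.0343 rad/s.

3.03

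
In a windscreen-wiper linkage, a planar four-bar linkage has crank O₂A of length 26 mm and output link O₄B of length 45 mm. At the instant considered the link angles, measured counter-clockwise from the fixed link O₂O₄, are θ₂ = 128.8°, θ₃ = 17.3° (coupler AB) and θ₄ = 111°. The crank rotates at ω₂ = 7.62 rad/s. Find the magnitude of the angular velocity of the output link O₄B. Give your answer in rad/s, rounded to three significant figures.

ω₂ = 7.62 rad/s
Differentiating the loop-closure r₂e^{iθ₂}+r₃e^{iθ₃}=r₁+r₄e^{iθ₄} gives r₂ω₂e^{iθ₂}+r₃ω₃e^{iθ₃}=r₄ω₄e^{iθ₄}.
Eliminating the other unknown: ω₄ = r₂ω₂ sin(θ₂−θ₃) / [r₄ sin(θ₄−θ₃)].
Numerator sine = +0.93042; denominator sine = +0.99792.
Result = 0.026·7.62·(+0.93042) / (0.045·(+0.99792)) = +4.1049 rad/s; magnitude 4.1049 rad/s.

4.10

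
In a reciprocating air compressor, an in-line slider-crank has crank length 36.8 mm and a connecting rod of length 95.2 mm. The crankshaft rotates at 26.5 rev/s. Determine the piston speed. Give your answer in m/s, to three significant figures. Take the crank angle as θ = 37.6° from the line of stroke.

ω = 2π·26.5 = 166.5 rad/s
For an in-line slider-crank, x = r cosθ + √(L² − r² sin²θ), so v = −rω sinθ·[1 + r cosθ/√(L² − r² sin²θ)].
With r = 0.0368 m, L = 0.0952 m, θ = 37.6°: √(L² − r² sin²θ) = 0.092514 m.
v = −0.0368·166.5·0.61015·[1 + 0.0368·0.79229/0.092514] = -4.9168 m/s.
|v| = 4.9168 m/s.

4.92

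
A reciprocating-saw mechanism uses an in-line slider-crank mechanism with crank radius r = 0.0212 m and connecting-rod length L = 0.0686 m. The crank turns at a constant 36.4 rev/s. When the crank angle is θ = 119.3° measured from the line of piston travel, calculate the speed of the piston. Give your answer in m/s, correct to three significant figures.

ω = 2π·36.4 = 228.7 rad/s
For an in-line slider-crank, x = r cosθ + √(L² − r² sin²θ), so v = −rω sinθ·[1 + r cosθ/√(L² − r² sin²θ)].
With r = 0.0212 m, L = 0.0686 m, θ = 119.3°: √(L² − r² sin²θ) = 0.066062 m.
v = −0.0212·228.7·0.87207·[1 + 0.0212·-0.48938/0.066062] = -3.5643 m/s.
|v| = 3.5643 m/s.

3.56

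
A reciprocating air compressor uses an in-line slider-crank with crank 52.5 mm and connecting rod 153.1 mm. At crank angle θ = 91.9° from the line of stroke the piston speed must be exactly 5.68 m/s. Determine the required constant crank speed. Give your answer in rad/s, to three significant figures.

110

For an in-line slider-crank, |v_piston| = rω|sinθ|·[1 + r cosθ/√(L² − r² sin²θ)].
With r = 0.0525 m, L = 0.1531 m, θ = 91.9°: the bracketed kinematic factor |dx/dθ| = 0.051836 m.
ω = v/|dx/dθ| = 5.68/0.051836 = 109.58 rad/s.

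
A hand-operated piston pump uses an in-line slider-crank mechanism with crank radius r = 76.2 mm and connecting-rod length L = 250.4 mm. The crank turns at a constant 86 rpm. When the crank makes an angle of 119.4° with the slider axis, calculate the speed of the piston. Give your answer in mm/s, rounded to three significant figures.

505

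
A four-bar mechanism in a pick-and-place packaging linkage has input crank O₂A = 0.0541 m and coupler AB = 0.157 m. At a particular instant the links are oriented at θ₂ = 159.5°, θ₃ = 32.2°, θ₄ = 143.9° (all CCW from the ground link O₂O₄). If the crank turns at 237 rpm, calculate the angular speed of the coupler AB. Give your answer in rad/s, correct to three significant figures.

2.48

ω₂ = 24.82 rad/s (from 237 rpm).
Differentiating the loop-closure r₂e^{iθ₂}+r₃e^{iθ₃}=r₁+r₄e^{iθ₄} gives r₂ω₂e^{iθ₂}+r₃ω₃e^{iθ₃}=r₄ω₄e^{iθ₄}.
Eliminating the other unknown: ω₃ = r₂ω₂ sin(θ₄−θ₂) / [r₃ sin(θ₃−θ₄)].
Numerator sine = -0.26892; denominator sine = -0.92913.
Result = 0.0541·24.82·(-0.26892) / (0.157·(-0.92913)) = +2.4753 rad/s; magnitude 2.4753 rad/s.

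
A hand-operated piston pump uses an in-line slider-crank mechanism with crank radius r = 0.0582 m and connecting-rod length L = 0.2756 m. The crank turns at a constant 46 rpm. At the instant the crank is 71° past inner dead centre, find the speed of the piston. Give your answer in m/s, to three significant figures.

ω = 2π·46/60 = 4.817 rad/s
For an in-line slider-crank, x = r cosθ + √(L² − r² sin²θ), so v = −rω sinθ·[1 + r cosθ/√(L² − r² sin²θ)].
With r = 0.0582 m, L = 0.2756 m, θ = 71°: √(L² − r² sin²θ) = 0.27005 m.
v = −0.0582·4.817·0.94552·[1 + 0.0582·0.32557/0.27005] = -0.28368 m/s.
|v| = 0.28368 m/s.

0.284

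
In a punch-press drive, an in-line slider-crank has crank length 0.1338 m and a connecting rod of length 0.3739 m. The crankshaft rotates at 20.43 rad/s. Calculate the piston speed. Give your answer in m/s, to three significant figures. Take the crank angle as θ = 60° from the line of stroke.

ω = 20.43 rad/s
For an in-line slider-crank, x = r cosθ + √(L² − r² sin²θ), so v = −rω sinθ·[1 + r cosθ/√(L² − r² sin²θ)].
With r = 0.1338 m, L = 0.3739 m, θ = 60°: √(L² − r² sin²θ) = 0.35549 m.
v = −0.1338·20.43·0.86603·[1 + 0.1338·0.50000/0.35549] = -2.8128 m/s.
|v| = 2.8128 m/s.

2.81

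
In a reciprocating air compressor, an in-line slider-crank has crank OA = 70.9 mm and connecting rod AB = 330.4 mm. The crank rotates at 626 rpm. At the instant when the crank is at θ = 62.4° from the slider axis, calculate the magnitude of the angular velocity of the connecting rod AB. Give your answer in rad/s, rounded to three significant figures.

6.64

ω = 65.55 rad/s (converted from 626 rpm).
The rod makes angle φ with the slider axis where L sinφ = r sinθ; differentiating, L cosφ·φ̇ = r ω cosθ.
L cosφ = √(L² − r² sin²θ) = 0.32437 m.
|ω_rod| = r ω |cosθ| / √(L² − r² sin²θ) = 0.0709·65.55·0.46330/0.32437 = 6.6384 rad/s.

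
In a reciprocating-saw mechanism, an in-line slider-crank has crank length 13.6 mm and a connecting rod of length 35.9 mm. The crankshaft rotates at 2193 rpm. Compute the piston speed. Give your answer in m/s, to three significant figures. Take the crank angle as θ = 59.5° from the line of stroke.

3.24

ω = 2π·2193/60 = 229.7 rad/s
For an in-line slider-crank, x = r cosθ + √(L² − r² sin²θ), so v = −rω sinθ·[1 + r cosθ/√(L² − r² sin²θ)].
With r = 0.0136 m, L = 0.0359 m, θ = 59.5°: √(L² − r² sin²θ) = 0.033934 m.
v = −0.0136·229.7·0.86163·[1 + 0.0136·0.50754/0.033934] = -3.2385 m/s.
|v| = 3.2385 m/s.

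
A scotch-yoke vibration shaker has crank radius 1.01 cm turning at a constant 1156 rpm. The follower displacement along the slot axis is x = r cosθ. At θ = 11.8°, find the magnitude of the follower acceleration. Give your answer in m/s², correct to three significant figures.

145

ω = 121.1 rad/s (from 1156 rpm).
x = r cosθ ⇒ ẍ = −rω² cosθ (ω constant).
|a| = rω²|cosθ| = 0.0101·(121.1)²·|cos 11.8°| = 144.88 m/s².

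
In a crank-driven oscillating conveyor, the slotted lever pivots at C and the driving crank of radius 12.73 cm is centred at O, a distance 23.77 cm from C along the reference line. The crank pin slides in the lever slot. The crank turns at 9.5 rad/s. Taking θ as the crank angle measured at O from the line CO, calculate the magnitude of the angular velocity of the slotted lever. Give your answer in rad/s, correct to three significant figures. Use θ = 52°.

ω = 9.5 rad/s
Crank pin A relative to C: A = (d + r cosθ, r sinθ); lever angle φ = atan2(r sinθ, d + r cosθ).
Differentiating tanφ: φ̇ = rω(d cosθ + r)/(d² + r² + 2dr cosθ).
d² + r² + 2dr cosθ = |CA|² = 0.109965 m²;  d cosθ + r = +0.27364 m.
|ω_lever| = |0.1273·9.5·+0.27364| / 0.109965 = 3.0094 rad/s.

3.01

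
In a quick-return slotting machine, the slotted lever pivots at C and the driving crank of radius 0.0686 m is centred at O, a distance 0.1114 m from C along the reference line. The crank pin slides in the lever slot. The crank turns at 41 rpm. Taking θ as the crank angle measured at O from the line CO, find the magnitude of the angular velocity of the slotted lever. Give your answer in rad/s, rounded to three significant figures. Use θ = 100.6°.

ω = 4.294 rad/s (from 41 rpm).
Crank pin A relative to C: A = (d + r cosθ, r sinθ); lever angle φ = atan2(r sinθ, d + r cosθ).
Differentiating tanφ: φ̇ = rω(d cosθ + r)/(d² + r² + 2dr cosθ).
d² + r² + 2dr cosθ = |CA|² = 0.0143044 m²;  d cosθ + r = +0.048108 m.
|ω_lever| = |0.0686·4.294·+0.048108| / 0.0143044 = 0.99056 rad/s.

0.991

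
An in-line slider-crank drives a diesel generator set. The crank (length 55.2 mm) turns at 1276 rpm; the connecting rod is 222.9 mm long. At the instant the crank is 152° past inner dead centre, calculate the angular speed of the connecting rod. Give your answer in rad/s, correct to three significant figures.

ω = 133.6 rad/s (converted from 1276 rpm).
The rod makes angle φ with the slider axis where L sinφ = r sinθ; differentiating, L cosφ·φ̇ = r ω cosθ.
L cosφ = √(L² − r² sin²θ) = 0.22139 m.
|ω_rod| = r ω |cosθ| / √(L² − r² sin²θ) = 0.0552·133.6·0.88295/0.22139 = 29.417 rad/s.

29.4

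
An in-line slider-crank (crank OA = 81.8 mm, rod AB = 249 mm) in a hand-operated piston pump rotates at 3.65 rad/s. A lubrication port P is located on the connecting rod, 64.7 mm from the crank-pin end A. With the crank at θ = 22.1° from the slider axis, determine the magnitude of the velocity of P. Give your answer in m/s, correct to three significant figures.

0.238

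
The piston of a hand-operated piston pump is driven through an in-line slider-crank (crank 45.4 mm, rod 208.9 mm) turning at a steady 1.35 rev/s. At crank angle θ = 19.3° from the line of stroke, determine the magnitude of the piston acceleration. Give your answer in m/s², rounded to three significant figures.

3.64

ω = 2π·1.35 = 8.482 rad/s
x(θ) = r cosθ + √(L² − r² sin²θ); with ω constant, a = ω²·d²x/dθ².
d²x/dθ² = −r cosθ − r²(cos2θ)/√u − r⁴ sin²2θ/(4u^{3/2}),  u = L² − r² sin²θ = 0.043414 m².
Substituting r = 0.0454 m, L = 0.2089 m, θ = 19.3°: d²x/dθ² = -0.050625 m.
a = ω²·d²x/dθ² = (8.482)²·(-0.050625) = -3.6425 m/s²;  |a| = 3.6425 m/s².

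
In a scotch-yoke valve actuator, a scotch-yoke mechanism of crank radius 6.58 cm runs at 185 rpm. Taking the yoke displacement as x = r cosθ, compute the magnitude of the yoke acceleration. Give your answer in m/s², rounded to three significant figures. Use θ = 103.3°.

ω = 19.37 rad/s (from 185 rpm).
x = r cosθ ⇒ ẍ = −rω² cosθ (ω constant).
|a| = rω²|cosθ| = 0.0658·(19.37)²·|cos 103.3°| = 5.6813 m/s².

5.68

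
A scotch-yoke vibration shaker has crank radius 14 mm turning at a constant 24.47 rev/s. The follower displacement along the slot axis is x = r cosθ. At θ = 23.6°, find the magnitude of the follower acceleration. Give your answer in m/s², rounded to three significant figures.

303

ω = 153.7 rad/s (from 24.47 rev/s).
x = r cosθ ⇒ ẍ = −rω² cosθ (ω constant).
|a| = rω²|cosθ| = 0.014·(153.7)²·|cos 23.6°| = 303.27 m/s².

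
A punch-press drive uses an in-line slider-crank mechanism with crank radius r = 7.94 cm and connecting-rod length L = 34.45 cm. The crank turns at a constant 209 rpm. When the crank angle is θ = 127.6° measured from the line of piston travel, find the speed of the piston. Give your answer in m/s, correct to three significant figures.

1.18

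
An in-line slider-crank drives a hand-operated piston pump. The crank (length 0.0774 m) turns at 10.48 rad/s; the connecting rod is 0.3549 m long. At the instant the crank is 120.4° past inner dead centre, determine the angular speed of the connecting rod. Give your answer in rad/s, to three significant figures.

ω = 10.48 rad/s
The rod makes angle φ with the slider axis where L sinφ = r sinθ; differentiating, L cosφ·φ̇ = r ω cosθ.
L cosφ = √(L² − r² sin²θ) = 0.34856 m.
|ω_rod| = r ω |cosθ| / √(L² − r² sin²θ) = 0.0774·10.48·0.50603/0.34856 = 1.1776 rad/s.

1.18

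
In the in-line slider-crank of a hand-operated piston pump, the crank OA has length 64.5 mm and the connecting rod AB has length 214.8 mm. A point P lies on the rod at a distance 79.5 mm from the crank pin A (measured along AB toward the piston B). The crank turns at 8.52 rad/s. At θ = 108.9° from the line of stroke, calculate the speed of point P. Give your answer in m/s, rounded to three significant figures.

ω = 8.52 rad/s.  Crank-pin speed |V_A| = rω = 0.54954 m/s, perpendicular to OA.
Rod angle: sinφ = −(r/L) sinθ ⇒ φ = -16.504°; ω_rod = −rω cosθ/√(L²−r²sin²θ) = +0.86432 rad/s.
V_P = V_A + ω_rod × AP, with AP = 0.0795 m along the rod.
Components: V_Px = −rω sinθ − a·ω_rod·sinφ = -0.50039 m/s;  V_Py = rω cosθ + a·ω_rod·cosφ = -0.11212 m/s.
|V_P| = √(V_Px² + V_Py²) = 0.5128 m/s.

0.513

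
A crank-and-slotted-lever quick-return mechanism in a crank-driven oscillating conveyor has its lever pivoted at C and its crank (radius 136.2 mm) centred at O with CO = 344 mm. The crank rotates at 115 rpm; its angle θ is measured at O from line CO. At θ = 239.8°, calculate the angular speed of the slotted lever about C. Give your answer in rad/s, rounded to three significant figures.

0.673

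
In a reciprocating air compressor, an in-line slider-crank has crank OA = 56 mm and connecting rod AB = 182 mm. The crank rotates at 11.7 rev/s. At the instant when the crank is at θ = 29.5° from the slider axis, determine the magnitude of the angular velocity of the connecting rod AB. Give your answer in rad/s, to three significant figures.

ω = 73.51 rad/s (converted from 11.7 rev/s).
The rod makes angle φ with the slider axis where L sinφ = r sinθ; differentiating, L cosφ·φ̇ = r ω cosθ.
L cosφ = √(L² − r² sin²θ) = 0.1799 m.
|ω_rod| = r ω |cosθ| / √(L² − r² sin²θ) = 0.056·73.51·0.87036/0.1799 = 19.917 rad/s.

19.9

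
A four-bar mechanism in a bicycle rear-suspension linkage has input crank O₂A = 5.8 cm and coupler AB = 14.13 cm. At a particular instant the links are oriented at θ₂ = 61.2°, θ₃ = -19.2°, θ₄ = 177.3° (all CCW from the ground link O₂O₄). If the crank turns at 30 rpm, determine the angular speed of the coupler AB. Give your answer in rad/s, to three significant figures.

4.08

ω₂ = 3.142 rad/s (from 30 rpm).
Differentiating the loop-closure r₂e^{iθ₂}+r₃e^{iθ₃}=r₁+r₄e^{iθ₄} gives r₂ω₂e^{iθ₂}+r₃ω₃e^{iθ₃}=r₄ω₄e^{iθ₄}.
Eliminating the other unknown: ω₃ = r₂ω₂ sin(θ₄−θ₂) / [r₃ sin(θ₃−θ₄)].
Numerator sine = +0.89803; denominator sine = +0.28402.
Result = 0.058·3.142·(+0.89803) / (0.1413·(+0.28402)) = +4.0774 rad/s; magnitude 4.0774 rad/s.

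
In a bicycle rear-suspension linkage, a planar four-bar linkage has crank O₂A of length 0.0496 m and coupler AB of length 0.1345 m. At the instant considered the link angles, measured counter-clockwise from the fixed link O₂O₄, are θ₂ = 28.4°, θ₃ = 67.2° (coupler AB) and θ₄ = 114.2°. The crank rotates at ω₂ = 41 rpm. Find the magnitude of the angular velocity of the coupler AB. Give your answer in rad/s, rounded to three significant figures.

2.16

ω₂ = 4.294 rad/s (from 41 rpm).
Differentiating the loop-closure r₂e^{iθ₂}+r₃e^{iθ₃}=r₁+r₄e^{iθ₄} gives r₂ω₂e^{iθ₂}+r₃ω₃e^{iθ₃}=r₄ω₄e^{iθ₄}.
Eliminating the other unknown: ω₃ = r₂ω₂ sin(θ₄−θ₂) / [r₃ sin(θ₃−θ₄)].
Numerator sine = +0.99731; denominator sine = -0.73135.
Result = 0.0496·4.294·(+0.99731) / (0.1345·(-0.73135)) = -2.1591 rad/s; magnitude 2.1591 rad/s.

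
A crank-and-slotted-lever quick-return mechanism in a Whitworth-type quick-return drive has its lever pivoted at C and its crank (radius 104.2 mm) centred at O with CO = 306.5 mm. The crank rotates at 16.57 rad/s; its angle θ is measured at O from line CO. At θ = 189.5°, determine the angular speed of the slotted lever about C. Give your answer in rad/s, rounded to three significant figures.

ω = 16.57 rad/s
Crank pin A relative to C: A = (d + r cosθ, r sinθ); lever angle φ = atan2(r sinθ, d + r cosθ).
Differentiating tanφ: φ̇ = rω(d cosθ + r)/(d² + r² + 2dr cosθ).
d² + r² + 2dr cosθ = |CA|² = 0.0418013 m²;  d cosθ + r = -0.1981 m.
|ω_lever| = |0.1042·16.57·-0.1981| / 0.0418013 = 8.1823 rad/s.

8.18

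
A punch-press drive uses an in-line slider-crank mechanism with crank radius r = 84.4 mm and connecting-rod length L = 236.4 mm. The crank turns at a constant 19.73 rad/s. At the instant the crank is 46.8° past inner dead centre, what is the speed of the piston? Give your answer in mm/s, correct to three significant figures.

1520

ω = 19.73 rad/s
For an in-line slider-crank, x = r cosθ + √(L² − r² sin²θ), so v = −rω sinθ·[1 + r cosθ/√(L² − r² sin²θ)].
With r = 0.0844 m, L = 0.2364 m, θ = 46.8°: √(L² − r² sin²θ) = 0.22825 m.
v = −0.0844·19.73·0.72897·[1 + 0.0844·0.68455/0.22825] = -1.5211 m/s.
|v| = 1.5211 m/s = 1521.1 mm/s.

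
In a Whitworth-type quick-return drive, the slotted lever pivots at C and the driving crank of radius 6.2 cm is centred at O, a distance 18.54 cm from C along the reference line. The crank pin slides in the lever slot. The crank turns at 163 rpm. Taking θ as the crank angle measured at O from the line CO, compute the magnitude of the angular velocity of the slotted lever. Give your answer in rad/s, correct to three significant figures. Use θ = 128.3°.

2.34

ω = 17.07 rad/s (from 163 rpm).
Crank pin A relative to C: A = (d + r cosθ, r sinθ); lever angle φ = atan2(r sinθ, d + r cosθ).
Differentiating tanφ: φ̇ = rω(d cosθ + r)/(d² + r² + 2dr cosθ).
d² + r² + 2dr cosθ = |CA|² = 0.0239687 m²;  d cosθ + r = -0.052907 m.
|ω_lever| = |0.062·17.07·-0.052907| / 0.0239687 = 2.336 rad/s.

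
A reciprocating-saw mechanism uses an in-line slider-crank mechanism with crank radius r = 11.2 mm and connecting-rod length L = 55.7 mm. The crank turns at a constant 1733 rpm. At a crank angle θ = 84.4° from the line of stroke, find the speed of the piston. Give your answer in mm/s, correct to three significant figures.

2060

ω = 2π·1733/60 = 181.5 rad/s
For an in-line slider-crank, x = r cosθ + √(L² − r² sin²θ), so v = −rω sinθ·[1 + r cosθ/√(L² − r² sin²θ)].
With r = 0.0112 m, L = 0.0557 m, θ = 84.4°: √(L² − r² sin²θ) = 0.054573 m.
v = −0.0112·181.5·0.99523·[1 + 0.0112·0.09758/0.054573] = -2.0634 m/s.
|v| = 2.0634 m/s = 2063.4 mm/s.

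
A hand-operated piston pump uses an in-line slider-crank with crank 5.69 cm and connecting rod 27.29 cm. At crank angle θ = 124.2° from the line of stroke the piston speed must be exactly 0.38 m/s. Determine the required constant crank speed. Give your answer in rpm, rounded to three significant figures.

For an in-line slider-crank, |v_piston| = rω|sinθ|·[1 + r cosθ/√(L² − r² sin²θ)].
With r = 0.0569 m, L = 0.2729 m, θ = 124.2°: the bracketed kinematic factor |dx/dθ| = 0.041462 m.
ω = v/|dx/dθ| = 0.38/0.041462 = 9.1651 rad/s.
N = 60ω/(2π) = 87.52 rpm.

87.5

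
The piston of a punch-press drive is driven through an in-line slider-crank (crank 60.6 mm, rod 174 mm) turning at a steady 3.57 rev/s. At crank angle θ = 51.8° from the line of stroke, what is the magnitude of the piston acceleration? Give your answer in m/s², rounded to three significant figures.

ω = 2π·3.57 = 22.43 rad/s
x(θ) = r cosθ + √(L² − r² sin²θ); with ω constant, a = ω²·d²x/dθ².
d²x/dθ² = −r cosθ − r²(cos2θ)/√u − r⁴ sin²2θ/(4u^{3/2}),  u = L² − r² sin²θ = 0.0280081 m².
Substituting r = 0.0606 m, L = 0.174 m, θ = 51.8°: d²x/dθ² = -0.032995 m.
a = ω²·d²x/dθ² = (22.43)²·(-0.032995) = -16.602 m/s²;  |a| = 16.602 m/s².

16.6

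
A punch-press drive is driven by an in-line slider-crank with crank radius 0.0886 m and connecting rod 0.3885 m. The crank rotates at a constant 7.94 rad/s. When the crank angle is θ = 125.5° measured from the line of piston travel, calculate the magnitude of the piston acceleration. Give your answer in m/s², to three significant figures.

3.65

ω = 7.94 rad/s
x(θ) = r cosθ + √(L² − r² sin²θ); with ω constant, a = ω²·d²x/dθ².
d²x/dθ² = −r cosθ − r²(cos2θ)/√u − r⁴ sin²2θ/(4u^{3/2}),  u = L² − r² sin²θ = 0.145729 m².
Substituting r = 0.0886 m, L = 0.3885 m, θ = 125.5°: d²x/dθ² = +0.057897 m.
a = ω²·d²x/dθ² = (7.94)²·(+0.057897) = +3.6501 m/s²;  |a| = 3.6501 m/s².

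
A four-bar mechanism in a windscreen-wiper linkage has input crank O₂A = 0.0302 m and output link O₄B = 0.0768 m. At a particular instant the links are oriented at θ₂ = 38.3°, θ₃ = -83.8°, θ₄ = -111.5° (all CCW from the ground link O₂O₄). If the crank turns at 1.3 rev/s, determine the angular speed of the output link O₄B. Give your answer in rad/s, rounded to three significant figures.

5.85

ω₂ = 8.168 rad/s (from 1.3 rev/s).
Differentiating the loop-closure r₂e^{iθ₂}+r₃e^{iθ₃}=r₁+r₄e^{iθ₄} gives r₂ω₂e^{iθ₂}+r₃ω₃e^{iθ₃}=r₄ω₄e^{iθ₄}.
Eliminating the other unknown: ω₄ = r₂ω₂ sin(θ₂−θ₃) / [r₄ sin(θ₄−θ₃)].
Numerator sine = +0.84712; denominator sine = -0.46484.
Result = 0.0302·8.168·(+0.84712) / (0.0768·(-0.46484)) = -5.8534 rad/s; magnitude 5.8534 rad/s.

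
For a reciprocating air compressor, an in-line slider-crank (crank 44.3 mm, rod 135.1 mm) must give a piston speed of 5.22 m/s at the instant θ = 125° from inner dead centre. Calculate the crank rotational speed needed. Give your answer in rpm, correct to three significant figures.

For an in-line slider-crank, |v_piston| = rω|sinθ|·[1 + r cosθ/√(L² − r² sin²θ)].
With r = 0.0443 m, L = 0.1351 m, θ = 125°: the bracketed kinematic factor |dx/dθ| = 0.029203 m.
ω = v/|dx/dθ| = 5.22/0.029203 = 178.75 rad/s.
N = 60ω/(2π) = 1706.9 rpm.

1710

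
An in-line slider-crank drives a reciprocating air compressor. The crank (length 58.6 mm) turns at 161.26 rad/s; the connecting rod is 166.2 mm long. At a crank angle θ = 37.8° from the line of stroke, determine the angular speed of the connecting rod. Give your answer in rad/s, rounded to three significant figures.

46.0

ω = 161.3 rad/s
The rod makes angle φ with the slider axis where L sinφ = r sinθ; differentiating, L cosφ·φ̇ = r ω cosθ.
L cosφ = √(L² − r² sin²θ) = 0.16227 m.
|ω_rod| = r ω |cosθ| / √(L² − r² sin²θ) = 0.0586·161.3·0.79016/0.16227 = 46.014 rad/s.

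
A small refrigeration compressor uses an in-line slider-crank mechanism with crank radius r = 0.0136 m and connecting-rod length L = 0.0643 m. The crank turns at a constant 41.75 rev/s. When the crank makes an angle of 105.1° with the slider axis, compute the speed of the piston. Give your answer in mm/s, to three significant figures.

ω = 2π·41.8 = 262.3 rad/s
For an in-line slider-crank, x = r cosθ + √(L² − r² sin²θ), so v = −rω sinθ·[1 + r cosθ/√(L² − r² sin²θ)].
With r = 0.0136 m, L = 0.0643 m, θ = 105.1°: √(L² − r² sin²θ) = 0.062945 m.
v = −0.0136·262.3·0.96547·[1 + 0.0136·-0.26050/0.062945] = -3.2505 m/s.
|v| = 3.2505 m/s = 3250.5 mm/s.

3250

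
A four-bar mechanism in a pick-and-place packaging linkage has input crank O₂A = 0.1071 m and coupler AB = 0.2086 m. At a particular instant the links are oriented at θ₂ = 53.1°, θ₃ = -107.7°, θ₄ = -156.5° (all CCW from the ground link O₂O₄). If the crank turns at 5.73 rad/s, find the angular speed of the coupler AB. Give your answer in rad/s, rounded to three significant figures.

1.93

ω₂ = 5.73 rad/s
Differentiating the loop-closure r₂e^{iθ₂}+r₃e^{iθ₃}=r₁+r₄e^{iθ₄} gives r₂ω₂e^{iθ₂}+r₃ω₃e^{iθ₃}=r₄ω₄e^{iθ₄}.
Eliminating the other unknown: ω₃ = r₂ω₂ sin(θ₄−θ₂) / [r₃ sin(θ₃−θ₄)].
Numerator sine = +0.49394; denominator sine = +0.75241.
Result = 0.1071·5.73·(+0.49394) / (0.2086·(+0.75241)) = +1.9313 rad/s; magnitude 1.9313 rad/s.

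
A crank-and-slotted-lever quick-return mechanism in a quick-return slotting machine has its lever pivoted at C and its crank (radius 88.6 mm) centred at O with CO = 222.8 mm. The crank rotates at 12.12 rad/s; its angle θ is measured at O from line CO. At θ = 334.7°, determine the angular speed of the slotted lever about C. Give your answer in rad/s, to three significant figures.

ω = 12.12 rad/s
Crank pin A relative to C: A = (d + r cosθ, r sinθ); lever angle φ = atan2(r sinθ, d + r cosθ).
Differentiating tanφ: φ̇ = rω(d cosθ + r)/(d² + r² + 2dr cosθ).
d² + r² + 2dr cosθ = |CA|² = 0.0931831 m²;  d cosθ + r = +0.29003 m.
|ω_lever| = |0.0886·12.12·+0.29003| / 0.0931831 = 3.3423 rad/s.

3.34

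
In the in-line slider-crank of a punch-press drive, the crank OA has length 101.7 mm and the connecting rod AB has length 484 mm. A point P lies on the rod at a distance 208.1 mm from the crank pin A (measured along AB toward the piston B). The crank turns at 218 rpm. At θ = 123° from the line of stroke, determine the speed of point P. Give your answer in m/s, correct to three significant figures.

ω = 22.83 rad/s.  Crank-pin speed |V_A| = rω = 2.3217 m/s, perpendicular to OA.
Rod angle: sinφ = −(r/L) sinθ ⇒ φ = -10.150°; ω_rod = −rω cosθ/√(L²−r²sin²θ) = +2.6541 rad/s.
V_P = V_A + ω_rod × AP, with AP = 0.2081 m along the rod.
Components: V_Px = −rω sinθ − a·ω_rod·sinφ = -1.8498 m/s;  V_Py = rω cosθ + a·ω_rod·cosφ = -0.72081 m/s.
|V_P| = √(V_Px² + V_Py²) = 1.9853 m/s.

1.99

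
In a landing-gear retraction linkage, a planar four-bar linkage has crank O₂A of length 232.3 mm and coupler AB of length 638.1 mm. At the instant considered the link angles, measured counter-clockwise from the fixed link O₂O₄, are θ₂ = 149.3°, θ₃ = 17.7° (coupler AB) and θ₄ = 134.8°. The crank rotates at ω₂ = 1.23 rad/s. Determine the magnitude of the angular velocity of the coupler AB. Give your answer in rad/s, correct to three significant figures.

0.126

ω₂ = 1.23 rad/s
Differentiating the loop-closure r₂e^{iθ₂}+r₃e^{iθ₃}=r₁+r₄e^{iθ₄} gives r₂ω₂e^{iθ₂}+r₃ω₃e^{iθ₃}=r₄ω₄e^{iθ₄}.
Eliminating the other unknown: ω₃ = r₂ω₂ sin(θ₄−θ₂) / [r₃ sin(θ₃−θ₄)].
Numerator sine = -0.25038; denominator sine = -0.89021.
Result = 0.2323·1.23·(-0.25038) / (0.6381·(-0.89021)) = +0.12594 rad/s; magnitude 0.12594 rad/s.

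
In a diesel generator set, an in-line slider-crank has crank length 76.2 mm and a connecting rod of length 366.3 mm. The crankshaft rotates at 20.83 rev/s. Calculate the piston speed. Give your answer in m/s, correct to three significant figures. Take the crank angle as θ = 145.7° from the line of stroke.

ω = 2π·20.8 = 130.9 rad/s
For an in-line slider-crank, x = r cosθ + √(L² − r² sin²θ), so v = −rω sinθ·[1 + r cosθ/√(L² − r² sin²θ)].
With r = 0.0762 m, L = 0.3663 m, θ = 145.7°: √(L² − r² sin²θ) = 0.36377 m.
v = −0.0762·130.9·0.56353·[1 + 0.0762·-0.82610/0.36377] = -4.6475 m/s.
|v| = 4.6475 m/s.

4.65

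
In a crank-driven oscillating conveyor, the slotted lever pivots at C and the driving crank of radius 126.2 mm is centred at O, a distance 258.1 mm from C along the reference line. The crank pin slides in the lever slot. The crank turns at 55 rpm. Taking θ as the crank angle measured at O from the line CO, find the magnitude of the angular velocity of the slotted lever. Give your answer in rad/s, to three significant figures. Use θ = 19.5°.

1.87

ω = 5.76 rad/s (from 55 rpm).
Crank pin A relative to C: A = (d + r cosθ, r sinθ); lever angle φ = atan2(r sinθ, d + r cosθ).
Differentiating tanφ: φ̇ = rω(d cosθ + r)/(d² + r² + 2dr cosθ).
d² + r² + 2dr cosθ = |CA|² = 0.14395 m²;  d cosθ + r = +0.3695 m.
|ω_lever| = |0.1262·5.76·+0.3695| / 0.14395 = 1.8657 rad/s.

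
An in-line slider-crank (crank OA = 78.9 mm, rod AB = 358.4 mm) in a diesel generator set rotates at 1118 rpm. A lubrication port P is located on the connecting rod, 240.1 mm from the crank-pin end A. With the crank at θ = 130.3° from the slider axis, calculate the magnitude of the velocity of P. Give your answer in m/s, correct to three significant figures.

ω = 117.1 rad/s.  Crank-pin speed |V_A| = rω = 9.2374 m/s, perpendicular to OA.
Rod angle: sinφ = −(r/L) sinθ ⇒ φ = -9.666°; ω_rod = −rω cosθ/√(L²−r²sin²θ) = +16.91 rad/s.
V_P = V_A + ω_rod × AP, with AP = 0.2401 m along the rod.
Components: V_Px = −rω sinθ − a·ω_rod·sinφ = -6.3633 m/s;  V_Py = rω cosθ + a·ω_rod·cosφ = -1.9721 m/s.
|V_P| = √(V_Px² + V_Py²) = 6.6619 m/s.

6.66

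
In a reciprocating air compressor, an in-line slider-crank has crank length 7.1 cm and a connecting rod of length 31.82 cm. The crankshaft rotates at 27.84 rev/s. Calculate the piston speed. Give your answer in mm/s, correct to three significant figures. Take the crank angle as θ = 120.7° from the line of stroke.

ω = 2π·27.8 = 174.9 rad/s
For an in-line slider-crank, x = r cosθ + √(L² − r² sin²θ), so v = −rω sinθ·[1 + r cosθ/√(L² − r² sin²θ)].
With r = 0.071 m, L = 0.3182 m, θ = 120.7°: √(L² − r² sin²θ) = 0.31229 m.
v = −0.071·174.9·0.85985·[1 + 0.071·-0.51054/0.31229] = -9.4395 m/s.
|v| = 9.4395 m/s = 9439.5 mm/s.

9440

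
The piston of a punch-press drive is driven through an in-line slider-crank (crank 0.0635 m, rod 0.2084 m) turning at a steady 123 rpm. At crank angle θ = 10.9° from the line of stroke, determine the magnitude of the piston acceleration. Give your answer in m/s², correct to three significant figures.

13.3

ω = 2π·123/60 = 12.88 rad/s
x(θ) = r cosθ + √(L² − r² sin²θ); with ω constant, a = ω²·d²x/dθ².
d²x/dθ² = −r cosθ − r²(cos2θ)/√u − r⁴ sin²2θ/(4u^{3/2}),  u = L² − r² sin²θ = 0.0432864 m².
Substituting r = 0.0635 m, L = 0.2084 m, θ = 10.9°: d²x/dθ² = -0.080411 m.
a = ω²·d²x/dθ² = (12.88)²·(-0.080411) = -13.341 m/s²;  |a| = 13.341 m/s².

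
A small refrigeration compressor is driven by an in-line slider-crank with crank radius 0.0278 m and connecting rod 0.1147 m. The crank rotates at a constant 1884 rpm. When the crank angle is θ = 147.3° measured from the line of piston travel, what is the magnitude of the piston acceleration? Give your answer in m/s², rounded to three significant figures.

ω = 2π·1884/60 = 197.3 rad/s
x(θ) = r cosθ + √(L² − r² sin²θ); with ω constant, a = ω²·d²x/dθ².
d²x/dθ² = −r cosθ − r²(cos2θ)/√u − r⁴ sin²2θ/(4u^{3/2}),  u = L² − r² sin²θ = 0.0129305 m².
Substituting r = 0.0278 m, L = 0.1147 m, θ = 147.3°: d²x/dθ² = +0.020481 m.
a = ω²·d²x/dθ² = (197.3)²·(+0.020481) = +797.2 m/s²;  |a| = 797.2 m/s².

797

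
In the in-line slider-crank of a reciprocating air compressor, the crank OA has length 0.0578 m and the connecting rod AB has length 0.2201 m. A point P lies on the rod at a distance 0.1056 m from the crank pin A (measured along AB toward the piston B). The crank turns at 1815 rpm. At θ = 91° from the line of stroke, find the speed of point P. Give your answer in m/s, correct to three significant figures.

11.0

ω = 190.1 rad/s.  Crank-pin speed |V_A| = rω = 10.986 m/s, perpendicular to OA.
Rod angle: sinφ = −(r/L) sinθ ⇒ φ = -15.222°; ω_rod = −rω cosθ/√(L²−r²sin²θ) = +0.90278 rad/s.
V_P = V_A + ω_rod × AP, with AP = 0.1056 m along the rod.
Components: V_Px = −rω sinθ − a·ω_rod·sinφ = -10.959 m/s;  V_Py = rω cosθ + a·ω_rod·cosφ = -0.099741 m/s.
|V_P| = √(V_Px² + V_Py²) = 10.96 m/s.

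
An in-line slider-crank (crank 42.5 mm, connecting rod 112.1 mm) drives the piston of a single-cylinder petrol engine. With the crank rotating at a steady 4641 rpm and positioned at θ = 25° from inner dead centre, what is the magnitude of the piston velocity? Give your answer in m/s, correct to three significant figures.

11.8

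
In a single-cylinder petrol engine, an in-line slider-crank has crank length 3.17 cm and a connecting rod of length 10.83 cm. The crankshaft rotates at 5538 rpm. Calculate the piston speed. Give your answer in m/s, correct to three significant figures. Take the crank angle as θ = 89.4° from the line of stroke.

18.4

ω = 2π·5538/60 = 579.9 rad/s
For an in-line slider-crank, x = r cosθ + √(L² − r² sin²θ), so v = −rω sinθ·[1 + r cosθ/√(L² − r² sin²θ)].
With r = 0.0317 m, L = 0.1083 m, θ = 89.4°: √(L² − r² sin²θ) = 0.10356 m.
v = −0.0317·579.9·0.99995·[1 + 0.0317·0.01047/0.10356] = -18.442 m/s.
|v| = 18.442 m/s.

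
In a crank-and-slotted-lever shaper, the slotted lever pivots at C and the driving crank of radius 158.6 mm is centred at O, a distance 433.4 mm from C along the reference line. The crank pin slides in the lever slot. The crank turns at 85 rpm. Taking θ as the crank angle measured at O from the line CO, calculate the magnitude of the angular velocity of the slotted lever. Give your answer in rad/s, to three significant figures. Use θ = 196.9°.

4.44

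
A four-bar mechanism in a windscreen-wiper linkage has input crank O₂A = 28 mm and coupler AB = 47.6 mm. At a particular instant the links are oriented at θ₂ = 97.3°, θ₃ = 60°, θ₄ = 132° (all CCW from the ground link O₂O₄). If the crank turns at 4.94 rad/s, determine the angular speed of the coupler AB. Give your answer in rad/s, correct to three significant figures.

1.74

ω₂ = 4.94 rad/s
Differentiating the loop-closure r₂e^{iθ₂}+r₃e^{iθ₃}=r₁+r₄e^{iθ₄} gives r₂ω₂e^{iθ₂}+r₃ω₃e^{iθ₃}=r₄ω₄e^{iθ₄}.
Eliminating the other unknown: ω₃ = r₂ω₂ sin(θ₄−θ₂) / [r₃ sin(θ₃−θ₄)].
Numerator sine = +0.56928; denominator sine = -0.95106.
Result = 0.028·4.94·(+0.56928) / (0.0476·(-0.95106)) = -1.7394 rad/s; magnitude 1.7394 rad/s.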